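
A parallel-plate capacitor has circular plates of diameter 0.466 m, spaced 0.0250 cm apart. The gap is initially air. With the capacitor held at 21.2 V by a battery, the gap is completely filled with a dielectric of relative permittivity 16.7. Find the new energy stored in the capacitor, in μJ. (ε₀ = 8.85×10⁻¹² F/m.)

A = π(0.466/2 m)² = 0.171 m².
Initially C₁ = ε₀A/d = 8.85×10⁻¹² × 0.171 / 2.50×10⁻⁴ = 6.04×10⁻⁹ F.
U₁ = 1.36×10⁻⁶ J.
Battery connected ⇒ V is held fixed. C₂ = 16.7 C₁ and U = ½CV², so U₂/U₁ = C₂/C₁ = 16.7.
U₂ = 16.7 × 1.36×10⁻⁶ = 2.27×10⁻⁵ J.

22.7 μJ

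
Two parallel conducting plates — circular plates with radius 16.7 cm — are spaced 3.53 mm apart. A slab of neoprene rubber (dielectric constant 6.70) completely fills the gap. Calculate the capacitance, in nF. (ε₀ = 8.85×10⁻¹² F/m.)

C ≈ 1.47 nF

A = π(16.7 cm)² = 8.76×10⁻² m².
C = κε₀A/d = 6.70 × 8.85×10⁻¹² × 8.76×10⁻² / 3.53×10⁻³ = 1.47×10⁻⁹ F.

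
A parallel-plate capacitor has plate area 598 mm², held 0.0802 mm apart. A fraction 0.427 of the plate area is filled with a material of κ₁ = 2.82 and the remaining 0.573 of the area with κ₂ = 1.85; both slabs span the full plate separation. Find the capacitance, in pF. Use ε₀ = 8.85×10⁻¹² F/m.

149 pF

A = 598 mm² = 5.98×10⁻⁴ m².
Side-by-side slabs ⇒ two capacitors in parallel, each spanning the full gap.
C₁ = κ₁ε₀A₁/d = 2.82 × 8.85×10⁻¹² × 2.55×10⁻⁴ / 8.02×10⁻⁵ = 7.95×10⁻¹¹ F.
C₂ = κ₂ε₀A₂/d = 1.85 × 8.85×10⁻¹² × 3.43×10⁻⁴ / 8.02×10⁻⁵ = 7.00×10⁻¹¹ F.
C = C₁ + C₂ = 1.49×10⁻¹⁰ F.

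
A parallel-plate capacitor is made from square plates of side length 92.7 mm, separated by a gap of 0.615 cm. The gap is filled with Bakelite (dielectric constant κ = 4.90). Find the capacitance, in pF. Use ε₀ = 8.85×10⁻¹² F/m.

A = (92.7 mm)² = 8.59×10⁻³ m².
C = κε₀A/d = 4.90 × 8.85×10⁻¹² × 8.59×10⁻³ / 6.15×10⁻³ = 6.06×10⁻¹¹ F.

C ≈ 60.6 pF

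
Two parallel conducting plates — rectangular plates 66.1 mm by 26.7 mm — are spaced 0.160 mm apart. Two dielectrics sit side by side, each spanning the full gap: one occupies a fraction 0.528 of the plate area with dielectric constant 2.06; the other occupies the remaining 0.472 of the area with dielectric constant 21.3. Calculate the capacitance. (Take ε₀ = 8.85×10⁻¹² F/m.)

A = 66.1 × 26.7 mm² = 1.76×10⁻³ m².
Side-by-side slabs ⇒ two capacitors in parallel, each spanning the full gap.
C₁ = κ₁ε₀A₁/d = 2.06 × 8.85×10⁻¹² × 9.32×10⁻⁴ / 1.60×10⁻⁴ = 1.06×10⁻¹⁰ F.
C₂ = κ₂ε₀A₂/d = 21.3 × 8.85×10⁻¹² × 8.33×10⁻⁴ / 1.60×10⁻⁴ = 9.81×10⁻¹⁰ F.
C = C₁ + C₂ = 1.09×10⁻⁹ F.

1.09 nF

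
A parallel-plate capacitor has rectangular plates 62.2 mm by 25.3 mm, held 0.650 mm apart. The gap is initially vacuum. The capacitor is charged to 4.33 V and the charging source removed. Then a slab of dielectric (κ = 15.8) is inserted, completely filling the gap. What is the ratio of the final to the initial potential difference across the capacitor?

0.0633

Isolated ⇒ Q is held fixed.
C₂ = 15.8 C₁ and V = Q/C, so V₂/V₁ = C₁/C₂ = 0.0633.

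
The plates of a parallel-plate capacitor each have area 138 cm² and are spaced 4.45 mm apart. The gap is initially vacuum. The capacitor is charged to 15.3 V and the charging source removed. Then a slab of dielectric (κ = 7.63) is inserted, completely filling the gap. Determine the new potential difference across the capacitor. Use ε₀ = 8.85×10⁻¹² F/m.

V ≈ 2.01 V

A = 138 cm² = 1.38×10⁻² m².
Initially C₁ = ε₀A/d = 8.85×10⁻¹² × 1.38×10⁻² / 4.45×10⁻³ = 2.74×10⁻¹¹ F.
V₁ = 15.3 V.
Isolated ⇒ Q is held fixed. C₂ = 7.63 C₁ and V = Q/C, so V₂/V₁ = C₁/C₂ = 0.131.
V₂ = 0.131 × 15.3 = 2.01 V.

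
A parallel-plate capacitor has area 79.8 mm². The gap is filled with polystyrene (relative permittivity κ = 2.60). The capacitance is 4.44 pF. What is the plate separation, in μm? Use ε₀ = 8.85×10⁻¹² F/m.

A = 79.8 mm² = 7.98×10⁻⁵ m².
d = κε₀A/C = 2.60 × 8.85×10⁻¹² × 7.98×10⁻⁵ / 4.44×10⁻¹² = 4.14×10⁻⁴ m.

414 μm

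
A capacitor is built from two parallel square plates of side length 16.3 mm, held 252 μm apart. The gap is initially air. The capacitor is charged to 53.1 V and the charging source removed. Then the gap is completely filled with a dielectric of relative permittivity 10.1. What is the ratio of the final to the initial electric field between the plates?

Isolated ⇒ Q is held fixed.
V₂ = Q/C₂ = V₁/10.1; E = V/d, so E₂/E₁ = (V₂/V₁)(d₁/d₂) = 0.0990.

0.0990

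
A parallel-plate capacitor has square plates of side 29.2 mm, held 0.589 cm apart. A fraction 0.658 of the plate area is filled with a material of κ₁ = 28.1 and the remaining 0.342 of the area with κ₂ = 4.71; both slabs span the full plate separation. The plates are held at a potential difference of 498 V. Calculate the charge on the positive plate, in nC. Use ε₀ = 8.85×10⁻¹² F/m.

A = (29.2 mm)² = 8.53×10⁻⁴ m².
Side-by-side slabs ⇒ two capacitors in parallel, each spanning the full gap.
C₁ = κ₁ε₀A₁/d = 28.1 × 8.85×10⁻¹² × 5.61×10⁻⁴ / 5.89×10⁻³ = 2.37×10⁻¹¹ F.
C₂ = κ₂ε₀A₂/d = 4.71 × 8.85×10⁻¹² × 2.92×10⁻⁴ / 5.89×10⁻³ = 2.06×10⁻¹² F.
C = C₁ + C₂ = 2.58×10⁻¹¹ F.
Q = CV = 2.58×10⁻¹¹ × 498 = 1.28×10⁻⁸ C.

12.8 nC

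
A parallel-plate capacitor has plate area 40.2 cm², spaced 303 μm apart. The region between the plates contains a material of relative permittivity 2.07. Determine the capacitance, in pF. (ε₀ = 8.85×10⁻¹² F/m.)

A = 40.2 cm² = 4.02×10⁻³ m².
C = κε₀A/d = 2.07 × 8.85×10⁻¹² × 4.02×10⁻³ / 3.03×10⁻⁴ = 2.43×10⁻¹⁰ F.

243 pF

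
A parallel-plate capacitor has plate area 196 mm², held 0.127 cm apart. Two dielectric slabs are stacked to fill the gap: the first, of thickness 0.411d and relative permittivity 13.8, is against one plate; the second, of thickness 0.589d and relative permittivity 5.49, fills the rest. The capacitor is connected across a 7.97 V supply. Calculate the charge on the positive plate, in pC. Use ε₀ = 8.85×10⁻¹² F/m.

79.4 pC

A = 196 mm² = 1.96×10⁻⁴ m².
Stacked slabs ⇒ two capacitors in series, each with the full plate area.
C₁ = κ₁ε₀A/d₁ = 13.8 × 8.85×10⁻¹² × 1.96×10⁻⁴ / 5.22×10⁻⁴ = 4.59×10⁻¹¹ F.
C₂ = κ₂ε₀A/d₂ = 5.49 × 8.85×10⁻¹² × 1.96×10⁻⁴ / 7.48×10⁻⁴ = 1.27×10⁻¹¹ F.
C = (1/C₁ + 1/C₂)⁻¹ = 9.96×10⁻¹² F.
Q = CV = 9.96×10⁻¹² × 7.97 = 7.94×10⁻¹¹ C.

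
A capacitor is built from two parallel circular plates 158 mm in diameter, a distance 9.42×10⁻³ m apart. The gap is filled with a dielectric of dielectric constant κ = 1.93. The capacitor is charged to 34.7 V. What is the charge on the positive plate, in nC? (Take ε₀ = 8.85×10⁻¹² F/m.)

1.23 nC

A = π(158/2 mm)² = 1.96×10⁻² m².
C = κε₀A/d = 1.93 × 8.85×10⁻¹² × 1.96×10⁻² / 9.42×10⁻³ = 3.56×10⁻¹¹ F.
Q = CV = 3.56×10⁻¹¹ × 34.7 = 1.23×10⁻⁹ C.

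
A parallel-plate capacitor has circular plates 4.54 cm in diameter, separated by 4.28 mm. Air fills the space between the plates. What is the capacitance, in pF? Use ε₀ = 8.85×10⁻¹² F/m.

A = π(4.54/2 cm)² = 1.62×10⁻³ m².
C = ε₀A/d = 8.85×10⁻¹² × 1.62×10⁻³ / 4.28×10⁻³ = 3.35×10⁻¹² F.

3.35 pF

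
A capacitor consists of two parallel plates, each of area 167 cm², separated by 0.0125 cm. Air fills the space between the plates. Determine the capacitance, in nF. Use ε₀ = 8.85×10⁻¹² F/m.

1.18 nF

A = 167 cm² = 1.67×10⁻² m².
C = ε₀A/d = 8.85×10⁻¹² × 1.67×10⁻² / 1.25×10⁻⁴ = 1.18×10⁻⁹ F.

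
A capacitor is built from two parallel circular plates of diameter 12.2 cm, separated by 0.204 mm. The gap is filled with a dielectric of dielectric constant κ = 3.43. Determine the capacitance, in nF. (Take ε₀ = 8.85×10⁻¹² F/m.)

C ≈ 1.74 nF

A = π(12.2/2 cm)² = 1.17×10⁻² m².
C = κε₀A/d = 3.43 × 8.85×10⁻¹² × 1.17×10⁻² / 2.04×10⁻⁴ = 1.74×10⁻⁹ F.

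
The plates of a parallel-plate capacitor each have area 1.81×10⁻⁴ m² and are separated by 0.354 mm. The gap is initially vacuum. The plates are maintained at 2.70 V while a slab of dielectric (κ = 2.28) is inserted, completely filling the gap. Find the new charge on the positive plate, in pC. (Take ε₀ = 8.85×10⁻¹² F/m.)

Initially C₁ = ε₀A/d = 8.85×10⁻¹² × 1.81×10⁻⁴ / 3.54×10⁻⁴ = 4.53×10⁻¹² F.
Q₁ = 1.22×10⁻¹¹ C.
Battery connected ⇒ V is held fixed. C₂ = 2.28 C₁ and Q = CV, so Q₂/Q₁ = C₂/C₁ = 2.28.
Q₂ = 2.28 × 1.22×10⁻¹¹ = 2.79×10⁻¹¹ C.

27.9 pC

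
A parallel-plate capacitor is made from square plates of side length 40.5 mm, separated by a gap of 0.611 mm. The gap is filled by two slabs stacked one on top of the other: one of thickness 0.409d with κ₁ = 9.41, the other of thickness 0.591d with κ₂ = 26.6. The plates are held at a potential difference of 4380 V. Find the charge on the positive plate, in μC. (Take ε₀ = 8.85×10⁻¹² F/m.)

A = (40.5 mm)² = 1.64×10⁻³ m².
Stacked slabs ⇒ two capacitors in series, each with the full plate area.
C₁ = κ₁ε₀A/d₁ = 9.41 × 8.85×10⁻¹² × 1.64×10⁻³ / 2.50×10⁻⁴ = 5.47×10⁻¹⁰ F.
C₂ = κ₂ε₀A/d₂ = 26.6 × 8.85×10⁻¹² × 1.64×10⁻³ / 3.61×10⁻⁴ = 1.07×10⁻⁹ F.
C = (1/C₁ + 1/C₂)⁻¹ = 3.62×10⁻¹⁰ F.
Q = CV = 3.62×10⁻¹⁰ × 4380 = 1.58×10⁻⁶ C.

Q ≈ 1.58 μC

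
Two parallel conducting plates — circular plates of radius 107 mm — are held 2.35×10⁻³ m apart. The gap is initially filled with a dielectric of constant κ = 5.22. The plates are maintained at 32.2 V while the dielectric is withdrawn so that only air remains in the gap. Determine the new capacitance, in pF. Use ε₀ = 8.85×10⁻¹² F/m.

C ≈ 135 pF

A = π(107 mm)² = 3.60×10⁻² m².
Initially C₁ = κε₀A/d = 5.22 × 8.85×10⁻¹² × 3.60×10⁻² / 2.35×10⁻³ = 7.07×10⁻¹⁰ F.
C = κε₀A/d scales with κ, so C₂/C₁ = 1/κ = 1/5.22 = 0.192.
C₂ = 0.192 × 7.07×10⁻¹⁰ = 1.35×10⁻¹⁰ F.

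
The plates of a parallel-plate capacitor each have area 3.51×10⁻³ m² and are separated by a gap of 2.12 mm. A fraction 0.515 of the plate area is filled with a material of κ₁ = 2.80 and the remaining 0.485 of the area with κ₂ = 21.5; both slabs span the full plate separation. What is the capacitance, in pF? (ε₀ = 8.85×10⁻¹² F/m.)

Side-by-side slabs ⇒ two capacitors in parallel, each spanning the full gap.
C₁ = κ₁ε₀A₁/d = 2.80 × 8.85×10⁻¹² × 1.81×10⁻³ / 2.12×10⁻³ = 2.11×10⁻¹¹ F.
C₂ = κ₂ε₀A₂/d = 21.5 × 8.85×10⁻¹² × 1.70×10⁻³ / 2.12×10⁻³ = 1.53×10⁻¹⁰ F.
C = C₁ + C₂ = 1.74×10⁻¹⁰ F.

C ≈ 174 pF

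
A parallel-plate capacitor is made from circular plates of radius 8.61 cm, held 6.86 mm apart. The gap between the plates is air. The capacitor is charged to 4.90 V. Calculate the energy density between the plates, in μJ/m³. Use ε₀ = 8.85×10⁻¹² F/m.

E = V/d = 4.90 / 6.86×10⁻³ = 7.14×10² V/m.
u = ½ε₀E² = ½ × 8.85×10⁻¹² × (7.14×10²)² = 2.26×10⁻⁶ J/m³.

2.26 μJ/m³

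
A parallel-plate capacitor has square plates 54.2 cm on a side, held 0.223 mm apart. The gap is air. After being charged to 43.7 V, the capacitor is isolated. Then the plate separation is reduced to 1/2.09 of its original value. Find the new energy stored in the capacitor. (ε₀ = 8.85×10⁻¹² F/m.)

U ≈ 5.33 μJ

A = (54.2 cm)² = 0.294 m².
Initially C₁ = ε₀A/d = 8.85×10⁻¹² × 0.294 / 2.23×10⁻⁴ = 1.17×10⁻⁸ F.
U₁ = 1.11×10⁻⁵ J.
Isolated ⇒ Q is held fixed. C₂ = 2.09 C₁ and U = Q²/(2C), so U₂/U₁ = C₁/C₂ = 0.478.
U₂ = 0.478 × 1.11×10⁻⁵ = 5.33×10⁻⁶ J.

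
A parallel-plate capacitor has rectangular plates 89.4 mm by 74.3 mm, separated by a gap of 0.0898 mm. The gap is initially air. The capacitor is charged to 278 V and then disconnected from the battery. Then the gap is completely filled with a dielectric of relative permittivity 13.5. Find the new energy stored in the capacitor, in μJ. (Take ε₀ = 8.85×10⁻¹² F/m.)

A = 89.4 × 74.3 mm² = 6.64×10⁻³ m².
Initially C₁ = ε₀A/d = 8.85×10⁻¹² × 6.64×10⁻³ / 8.98×10⁻⁵ = 6.55×10⁻¹⁰ F.
U₁ = 2.53×10⁻⁵ J.
Isolated ⇒ Q is held fixed. C₂ = 13.5 C₁ and U = Q²/(2C), so U₂/U₁ = C₁/C₂ = 0.0741.
U₂ = 0.0741 × 2.53×10⁻⁵ = 1.87×10⁻⁶ J.

U ≈ 1.87 μJ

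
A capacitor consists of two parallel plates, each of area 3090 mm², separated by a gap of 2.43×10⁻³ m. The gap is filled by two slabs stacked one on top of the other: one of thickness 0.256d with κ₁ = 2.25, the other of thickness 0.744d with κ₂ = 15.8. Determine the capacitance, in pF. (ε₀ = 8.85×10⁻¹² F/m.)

A = 3090 mm² = 3.09×10⁻³ m².
Stacked slabs ⇒ two capacitors in series, each with the full plate area.
C₁ = κ₁ε₀A/d₁ = 2.25 × 8.85×10⁻¹² × 3.09×10⁻³ / 6.22×10⁻⁴ = 9.89×10⁻¹¹ F.
C₂ = κ₂ε₀A/d₂ = 15.8 × 8.85×10⁻¹² × 3.09×10⁻³ / 1.81×10⁻³ = 2.39×10⁻¹⁰ F.
C = (1/C₁ + 1/C₂)⁻¹ = 7.00×10⁻¹¹ F.

70.0 pF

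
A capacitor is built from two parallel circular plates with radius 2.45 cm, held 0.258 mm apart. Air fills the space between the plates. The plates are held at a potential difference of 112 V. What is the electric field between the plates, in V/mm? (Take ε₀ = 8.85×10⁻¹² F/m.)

E ≈ 434 V/mm

E = V/d = 112 / 2.58×10⁻⁴ = 4.34×10⁵ V/m.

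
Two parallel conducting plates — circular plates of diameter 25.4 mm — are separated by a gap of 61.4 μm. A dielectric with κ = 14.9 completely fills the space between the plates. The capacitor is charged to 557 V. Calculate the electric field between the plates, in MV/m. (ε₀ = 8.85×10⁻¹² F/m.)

9.07 MV/m

E = V/d = 557 / 6.14×10⁻⁵ = 9.07×10⁶ V/m.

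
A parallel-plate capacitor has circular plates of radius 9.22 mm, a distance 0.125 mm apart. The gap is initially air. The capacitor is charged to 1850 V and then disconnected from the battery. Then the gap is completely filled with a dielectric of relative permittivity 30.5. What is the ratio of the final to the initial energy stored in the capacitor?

U₂/U₁ ≈ 0.0328

Isolated ⇒ Q is held fixed.
C₂ = 30.5 C₁ and U = Q²/(2C), so U₂/U₁ = C₁/C₂ = 0.0328.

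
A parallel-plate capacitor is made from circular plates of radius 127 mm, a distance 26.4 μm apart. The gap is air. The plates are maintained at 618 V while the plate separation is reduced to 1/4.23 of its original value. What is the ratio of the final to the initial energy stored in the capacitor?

4.23

Battery connected ⇒ V is held fixed.
C₂ = 4.23 C₁ and U = ½CV², so U₂/U₁ = C₂/C₁ = 4.23.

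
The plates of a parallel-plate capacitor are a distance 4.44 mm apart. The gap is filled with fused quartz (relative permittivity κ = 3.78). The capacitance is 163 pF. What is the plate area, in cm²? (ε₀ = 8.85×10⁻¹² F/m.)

A = Cd/(κε₀) = 1.63×10⁻¹⁰ × 4.44×10⁻³ / (3.78 × 8.85×10⁻¹²) = 2.16×10⁻² m².

A ≈ 216 cm²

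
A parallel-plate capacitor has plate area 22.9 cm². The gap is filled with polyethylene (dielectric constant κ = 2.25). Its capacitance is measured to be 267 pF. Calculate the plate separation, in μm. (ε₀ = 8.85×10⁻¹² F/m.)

d ≈ 171 μm

A = 22.9 cm² = 2.29×10⁻³ m².
d = κε₀A/C = 2.25 × 8.85×10⁻¹² × 2.29×10⁻³ / 2.67×10⁻¹⁰ = 1.71×10⁻⁴ m.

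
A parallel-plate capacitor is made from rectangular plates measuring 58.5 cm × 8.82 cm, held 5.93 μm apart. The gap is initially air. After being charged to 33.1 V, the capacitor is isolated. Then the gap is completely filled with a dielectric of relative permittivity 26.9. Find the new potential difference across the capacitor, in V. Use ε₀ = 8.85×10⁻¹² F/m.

1.23 V

A = 58.5 × 8.82 cm² = 5.16×10⁻² m².
Initially C₁ = ε₀A/d = 8.85×10⁻¹² × 5.16×10⁻² / 5.93×10⁻⁶ = 7.70×10⁻⁸ F.
V₁ = 33.1 V.
Isolated ⇒ Q is held fixed. C₂ = 26.9 C₁ and V = Q/C, so V₂/V₁ = C₁/C₂ = 0.0372.
V₂ = 0.0372 × 33.1 = 1.23 V.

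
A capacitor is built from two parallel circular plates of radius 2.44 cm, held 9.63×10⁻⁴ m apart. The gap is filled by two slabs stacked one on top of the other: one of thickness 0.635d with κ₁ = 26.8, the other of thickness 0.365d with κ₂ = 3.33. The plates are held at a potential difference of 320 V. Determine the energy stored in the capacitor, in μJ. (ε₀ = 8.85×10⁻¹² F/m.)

6.60 μJ

A = π(2.44 cm)² = 1.87×10⁻³ m².
Stacked slabs ⇒ two capacitors in series, each with the full plate area.
C₁ = κ₁ε₀A/d₁ = 26.8 × 8.85×10⁻¹² × 1.87×10⁻³ / 6.12×10⁻⁴ = 7.25×10⁻¹⁰ F.
C₂ = κ₂ε₀A/d₂ = 3.33 × 8.85×10⁻¹² × 1.87×10⁻³ / 3.51×10⁻⁴ = 1.57×10⁻¹⁰ F.
C = (1/C₁ + 1/C₂)⁻¹ = 1.29×10⁻¹⁰ F.
U = ½CV² = ½ × 1.29×10⁻¹⁰ × (320)² = 6.60×10⁻⁶ J.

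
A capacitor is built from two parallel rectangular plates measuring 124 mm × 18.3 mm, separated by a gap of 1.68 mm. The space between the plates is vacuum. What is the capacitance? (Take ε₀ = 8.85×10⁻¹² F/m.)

C ≈ 12.0 pF

A = 124 × 18.3 mm² = 2.27×10⁻³ m².
C = ε₀A/d = 8.85×10⁻¹² × 2.27×10⁻³ / 1.68×10⁻³ = 1.20×10⁻¹¹ F.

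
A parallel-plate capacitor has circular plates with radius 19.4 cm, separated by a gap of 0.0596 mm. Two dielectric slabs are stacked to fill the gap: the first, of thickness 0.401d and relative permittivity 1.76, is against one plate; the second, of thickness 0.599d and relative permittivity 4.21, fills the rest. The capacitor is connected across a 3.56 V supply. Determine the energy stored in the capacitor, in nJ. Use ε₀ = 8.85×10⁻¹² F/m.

A = π(19.4 cm)² = 0.118 m².
Stacked slabs ⇒ two capacitors in series, each with the full plate area.
C₁ = κ₁ε₀A/d₁ = 1.76 × 8.85×10⁻¹² × 0.118 / 2.39×10⁻⁵ = 7.71×10⁻⁸ F.
C₂ = κ₂ε₀A/d₂ = 4.21 × 8.85×10⁻¹² × 0.118 / 3.57×10⁻⁵ = 1.23×10⁻⁷ F.
C = (1/C₁ + 1/C₂)⁻¹ = 4.74×10⁻⁸ F.
U = ½CV² = ½ × 4.74×10⁻⁸ × (3.56)² = 3.01×10⁻⁷ J.

U ≈ 301 nJ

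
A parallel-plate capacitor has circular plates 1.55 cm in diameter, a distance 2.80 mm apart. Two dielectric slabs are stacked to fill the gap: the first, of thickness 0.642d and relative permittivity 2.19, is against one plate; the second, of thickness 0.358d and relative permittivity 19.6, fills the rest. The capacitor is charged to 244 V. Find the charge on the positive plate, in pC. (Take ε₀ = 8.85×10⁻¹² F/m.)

467 pC

A = π(1.55/2 cm)² = 1.89×10⁻⁴ m².
Stacked slabs ⇒ two capacitors in series, each with the full plate area.
C₁ = κ₁ε₀A/d₁ = 2.19 × 8.85×10⁻¹² × 1.89×10⁻⁴ / 1.80×10⁻³ = 2.03×10⁻¹² F.
C₂ = κ₂ε₀A/d₂ = 19.6 × 8.85×10⁻¹² × 1.89×10⁻⁴ / 1.00×10⁻³ = 3.27×10⁻¹¹ F.
C = (1/C₁ + 1/C₂)⁻¹ = 1.92×10⁻¹² F.
Q = CV = 1.92×10⁻¹² × 244 = 4.67×10⁻¹⁰ C.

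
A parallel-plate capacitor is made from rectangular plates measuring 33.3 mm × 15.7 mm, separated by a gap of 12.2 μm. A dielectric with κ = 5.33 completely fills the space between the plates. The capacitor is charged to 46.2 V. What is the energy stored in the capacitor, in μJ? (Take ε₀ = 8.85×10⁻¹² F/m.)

A = 33.3 × 15.7 mm² = 5.23×10⁻⁴ m².
C = κε₀A/d = 5.33 × 8.85×10⁻¹² × 5.23×10⁻⁴ / 1.22×10⁻⁵ = 2.02×10⁻⁹ F.
U = ½CV² = ½ × 2.02×10⁻⁹ × (46.2)² = 2.16×10⁻⁶ J.

2.16 μJ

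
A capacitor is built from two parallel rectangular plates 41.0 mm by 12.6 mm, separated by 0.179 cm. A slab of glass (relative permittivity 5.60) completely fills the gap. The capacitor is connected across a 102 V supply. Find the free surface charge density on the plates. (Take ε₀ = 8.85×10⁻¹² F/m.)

σ ≈ 2.82 μC/m²

A = 41.0 × 12.6 mm² = 5.17×10⁻⁴ m².
C = κε₀A/d = 5.60 × 8.85×10⁻¹² × 5.17×10⁻⁴ / 1.79×10⁻³ = 1.43×10⁻¹¹ F.
σ = Q/A = CV/A = 1.43×10⁻¹¹ × 102 / 5.17×10⁻⁴ = 2.82×10⁻⁶ C/m².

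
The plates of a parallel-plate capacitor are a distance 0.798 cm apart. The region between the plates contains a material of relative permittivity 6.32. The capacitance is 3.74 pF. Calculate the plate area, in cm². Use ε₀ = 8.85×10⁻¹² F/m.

A ≈ 5.34 cm²

A = Cd/(κε₀) = 3.74×10⁻¹² × 7.98×10⁻³ / (6.32 × 8.85×10⁻¹²) = 5.34×10⁻⁴ m².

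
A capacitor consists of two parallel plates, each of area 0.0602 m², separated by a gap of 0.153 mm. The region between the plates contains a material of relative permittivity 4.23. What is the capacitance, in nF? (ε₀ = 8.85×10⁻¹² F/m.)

C = κε₀A/d = 4.23 × 8.85×10⁻¹² × 6.02×10⁻² / 1.53×10⁻⁴ = 1.47×10⁻⁸ F.

C ≈ 14.7 nF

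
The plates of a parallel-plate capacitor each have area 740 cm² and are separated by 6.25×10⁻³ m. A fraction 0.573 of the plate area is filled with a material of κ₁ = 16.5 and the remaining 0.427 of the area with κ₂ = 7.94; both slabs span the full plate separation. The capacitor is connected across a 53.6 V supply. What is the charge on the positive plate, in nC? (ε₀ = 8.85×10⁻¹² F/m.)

A = 740 cm² = 7.40×10⁻² m².
Side-by-side slabs ⇒ two capacitors in parallel, each spanning the full gap.
C₁ = κ₁ε₀A₁/d = 16.5 × 8.85×10⁻¹² × 4.24×10⁻² / 6.25×10⁻³ = 9.91×10⁻¹⁰ F.
C₂ = κ₂ε₀A₂/d = 7.94 × 8.85×10⁻¹² × 3.16×10⁻² / 6.25×10⁻³ = 3.55×10⁻¹⁰ F.
C = C₁ + C₂ = 1.35×10⁻⁹ F.
Q = CV = 1.35×10⁻⁹ × 53.6 = 7.21×10⁻⁸ C.

Q ≈ 72.1 nC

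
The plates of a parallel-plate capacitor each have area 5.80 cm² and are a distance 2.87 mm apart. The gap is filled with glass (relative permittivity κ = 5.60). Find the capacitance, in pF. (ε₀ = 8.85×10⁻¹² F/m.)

A = 5.80 cm² = 5.80×10⁻⁴ m².
C = κε₀A/d = 5.60 × 8.85×10⁻¹² × 5.80×10⁻⁴ / 2.87×10⁻³ = 1.00×10⁻¹¹ F.

C ≈ 10.0 pF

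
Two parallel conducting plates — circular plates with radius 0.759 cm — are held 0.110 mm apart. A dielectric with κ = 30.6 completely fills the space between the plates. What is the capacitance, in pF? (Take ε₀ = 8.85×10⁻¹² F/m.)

A = π(0.759 cm)² = 1.81×10⁻⁴ m².
C = κε₀A/d = 30.6 × 8.85×10⁻¹² × 1.81×10⁻⁴ / 1.10×10⁻⁴ = 4.46×10⁻¹⁰ F.

C ≈ 446 pF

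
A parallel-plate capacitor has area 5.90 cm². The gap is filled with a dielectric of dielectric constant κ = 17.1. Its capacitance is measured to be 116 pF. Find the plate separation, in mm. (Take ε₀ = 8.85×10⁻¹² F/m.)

A = 5.90 cm² = 5.90×10⁻⁴ m².
d = κε₀A/C = 17.1 × 8.85×10⁻¹² × 5.90×10⁻⁴ / 1.16×10⁻¹⁰ = 7.70×10⁻⁴ m.

d ≈ 0.770 mm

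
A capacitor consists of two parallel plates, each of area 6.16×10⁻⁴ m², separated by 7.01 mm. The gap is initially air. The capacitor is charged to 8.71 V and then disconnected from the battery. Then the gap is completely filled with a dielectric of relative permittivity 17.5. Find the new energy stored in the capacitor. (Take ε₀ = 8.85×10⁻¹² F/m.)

Initially C₁ = ε₀A/d = 8.85×10⁻¹² × 6.16×10⁻⁴ / 7.01×10⁻³ = 7.78×10⁻¹³ F.
U₁ = 2.95×10⁻¹¹ J.
Isolated ⇒ Q is held fixed. C₂ = 17.5 C₁ and U = Q²/(2C), so U₂/U₁ = C₁/C₂ = 0.0571.
U₂ = 0.0571 × 2.95×10⁻¹¹ = 1.69×10⁻¹² J.

1.69 pJ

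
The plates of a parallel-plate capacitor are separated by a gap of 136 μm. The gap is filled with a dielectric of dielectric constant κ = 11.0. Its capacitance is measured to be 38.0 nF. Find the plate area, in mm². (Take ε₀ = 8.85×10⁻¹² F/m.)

A ≈ 5.31×10⁴ mm²

A = Cd/(κε₀) = 3.80×10⁻⁸ × 1.36×10⁻⁴ / (11.0 × 8.85×10⁻¹²) = 5.31×10⁻² m².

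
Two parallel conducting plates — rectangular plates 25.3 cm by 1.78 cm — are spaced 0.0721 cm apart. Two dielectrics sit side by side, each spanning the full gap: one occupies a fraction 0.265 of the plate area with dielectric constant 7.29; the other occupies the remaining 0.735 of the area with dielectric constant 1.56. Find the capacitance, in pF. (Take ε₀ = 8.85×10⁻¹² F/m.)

A = 25.3 × 1.78 cm² = 4.50×10⁻³ m².
Side-by-side slabs ⇒ two capacitors in parallel, each spanning the full gap.
C₁ = κ₁ε₀A₁/d = 7.29 × 8.85×10⁻¹² × 1.19×10⁻³ / 7.21×10⁻⁴ = 1.07×10⁻¹⁰ F.
C₂ = κ₂ε₀A₂/d = 1.56 × 8.85×10⁻¹² × 3.31×10⁻³ / 7.21×10⁻⁴ = 6.34×10⁻¹¹ F.
C = C₁ + C₂ = 1.70×10⁻¹⁰ F.

C ≈ 170 pF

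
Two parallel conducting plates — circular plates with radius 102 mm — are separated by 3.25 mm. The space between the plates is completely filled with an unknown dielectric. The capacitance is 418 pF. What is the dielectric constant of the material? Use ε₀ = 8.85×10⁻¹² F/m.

4.70

A = π(102 mm)² = 3.27×10⁻² m².
κ = Cd/(ε₀A) = 4.18×10⁻¹⁰ × 3.25×10⁻³ / (8.85×10⁻¹² × 3.27×10⁻²) = 4.70.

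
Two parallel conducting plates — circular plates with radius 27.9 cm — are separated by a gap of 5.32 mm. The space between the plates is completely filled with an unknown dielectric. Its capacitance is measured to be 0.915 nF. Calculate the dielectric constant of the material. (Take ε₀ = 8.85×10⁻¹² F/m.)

2.25

A = π(27.9 cm)² = 0.245 m².
κ = Cd/(ε₀A) = 9.15×10⁻¹⁰ × 5.32×10⁻³ / (8.85×10⁻¹² × 0.245) = 2.25.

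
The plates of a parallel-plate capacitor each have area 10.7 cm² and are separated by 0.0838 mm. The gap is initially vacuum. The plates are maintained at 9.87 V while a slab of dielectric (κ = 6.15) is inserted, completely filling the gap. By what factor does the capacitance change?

C = κε₀A/d scales with κ, so C₂/C₁ = κ = 6.15.

6.15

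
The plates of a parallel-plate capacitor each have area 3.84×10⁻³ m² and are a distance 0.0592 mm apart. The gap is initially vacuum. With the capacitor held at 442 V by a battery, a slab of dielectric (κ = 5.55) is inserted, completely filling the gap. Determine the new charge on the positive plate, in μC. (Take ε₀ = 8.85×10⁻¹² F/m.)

Initially C₁ = ε₀A/d = 8.85×10⁻¹² × 3.84×10⁻³ / 5.92×10⁻⁵ = 5.74×10⁻¹⁰ F.
Q₁ = 2.54×10⁻⁷ C.
Battery connected ⇒ V is held fixed. C₂ = 5.55 C₁ and Q = CV, so Q₂/Q₁ = C₂/C₁ = 5.55.
Q₂ = 5.55 × 2.54×10⁻⁷ = 1.41×10⁻⁶ C.

1.41 μC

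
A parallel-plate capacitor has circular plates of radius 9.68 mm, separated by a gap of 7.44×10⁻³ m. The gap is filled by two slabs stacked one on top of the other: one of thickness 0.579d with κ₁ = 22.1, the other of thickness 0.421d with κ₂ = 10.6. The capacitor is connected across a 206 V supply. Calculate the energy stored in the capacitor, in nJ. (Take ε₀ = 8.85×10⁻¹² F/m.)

A = π(9.68 mm)² = 2.94×10⁻⁴ m².
Stacked slabs ⇒ two capacitors in series, each with the full plate area.
C₁ = κ₁ε₀A/d₁ = 22.1 × 8.85×10⁻¹² × 2.94×10⁻⁴ / 4.31×10⁻³ = 1.34×10⁻¹¹ F.
C₂ = κ₂ε₀A/d₂ = 10.6 × 8.85×10⁻¹² × 2.94×10⁻⁴ / 3.13×10⁻³ = 8.82×10⁻¹² F.
C = (1/C₁ + 1/C₂)⁻¹ = 5.31×10⁻¹² F.
U = ½CV² = ½ × 5.31×10⁻¹² × (206)² = 1.13×10⁻⁷ J.

U ≈ 113 nJ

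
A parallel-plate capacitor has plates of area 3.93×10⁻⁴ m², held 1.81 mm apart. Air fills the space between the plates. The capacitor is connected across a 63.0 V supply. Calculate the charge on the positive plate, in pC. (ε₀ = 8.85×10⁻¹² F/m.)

121 pC

C = ε₀A/d = 8.85×10⁻¹² × 3.93×10⁻⁴ / 1.81×10⁻³ = 1.92×10⁻¹² F.
Q = CV = 1.92×10⁻¹² × 63.0 = 1.21×10⁻¹⁰ C.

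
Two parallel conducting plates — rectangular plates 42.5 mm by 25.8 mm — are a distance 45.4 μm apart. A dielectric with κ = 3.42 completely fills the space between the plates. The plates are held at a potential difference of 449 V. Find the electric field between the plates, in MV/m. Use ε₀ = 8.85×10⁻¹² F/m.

E = V/d = 449 / 4.54×10⁻⁵ = 9.89×10⁶ V/m.

E ≈ 9.89 MV/m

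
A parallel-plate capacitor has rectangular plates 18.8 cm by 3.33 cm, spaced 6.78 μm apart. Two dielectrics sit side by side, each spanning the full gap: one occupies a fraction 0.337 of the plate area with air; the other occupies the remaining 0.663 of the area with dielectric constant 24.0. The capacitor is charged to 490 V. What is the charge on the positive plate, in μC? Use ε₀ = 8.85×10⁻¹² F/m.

A = 18.8 × 3.33 cm² = 6.26×10⁻³ m².
Side-by-side slabs ⇒ two capacitors in parallel, each spanning the full gap.
C₁ = κ₁ε₀A₁/d = 1.00 × 8.85×10⁻¹² × 2.11×10⁻³ / 6.78×10⁻⁶ = 2.75×10⁻⁹ F.
C₂ = κ₂ε₀A₂/d = 24.0 × 8.85×10⁻¹² × 4.15×10⁻³ / 6.78×10⁻⁶ = 1.30×10⁻⁷ F.
C = C₁ + C₂ = 1.33×10⁻⁷ F.
Q = CV = 1.33×10⁻⁷ × 490 = 6.51×10⁻⁵ C.

Q ≈ 65.1 μC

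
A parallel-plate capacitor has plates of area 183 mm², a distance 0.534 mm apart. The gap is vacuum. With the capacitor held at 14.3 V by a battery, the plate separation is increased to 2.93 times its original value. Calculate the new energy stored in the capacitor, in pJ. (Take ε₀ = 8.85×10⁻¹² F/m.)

U ≈ 106 pJ

A = 183 mm² = 1.83×10⁻⁴ m².
Initially C₁ = ε₀A/d = 8.85×10⁻¹² × 1.83×10⁻⁴ / 5.34×10⁻⁴ = 3.03×10⁻¹² F.
U₁ = 3.10×10⁻¹⁰ J.
Battery connected ⇒ V is held fixed. C₂ = 0.341 C₁ and U = ½CV², so U₂/U₁ = C₂/C₁ = 0.341.
U₂ = 0.341 × 3.10×10⁻¹⁰ = 1.06×10⁻¹⁰ J.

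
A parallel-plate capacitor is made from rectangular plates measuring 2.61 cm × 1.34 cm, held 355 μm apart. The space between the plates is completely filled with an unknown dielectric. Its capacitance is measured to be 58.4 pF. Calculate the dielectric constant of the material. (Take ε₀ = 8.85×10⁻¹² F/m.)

κ ≈ 6.70

A = 2.61 × 1.34 cm² = 3.50×10⁻⁴ m².
κ = Cd/(ε₀A) = 5.84×10⁻¹¹ × 3.55×10⁻⁴ / (8.85×10⁻¹² × 3.50×10⁻⁴) = 6.70.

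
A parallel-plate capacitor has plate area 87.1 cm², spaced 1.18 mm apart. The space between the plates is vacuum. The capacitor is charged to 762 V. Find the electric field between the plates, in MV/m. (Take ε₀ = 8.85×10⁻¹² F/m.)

E = V/d = 762 / 1.18×10⁻³ = 6.46×10⁵ V/m.

E ≈ 0.646 MV/m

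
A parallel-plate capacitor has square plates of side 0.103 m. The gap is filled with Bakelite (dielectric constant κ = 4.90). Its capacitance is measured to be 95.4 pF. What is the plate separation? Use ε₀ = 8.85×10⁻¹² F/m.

d ≈ 4.82 mm

A = (0.103 m)² = 1.06×10⁻² m².
d = κε₀A/C = 4.90 × 8.85×10⁻¹² × 1.06×10⁻² / 9.54×10⁻¹¹ = 4.82×10⁻³ m.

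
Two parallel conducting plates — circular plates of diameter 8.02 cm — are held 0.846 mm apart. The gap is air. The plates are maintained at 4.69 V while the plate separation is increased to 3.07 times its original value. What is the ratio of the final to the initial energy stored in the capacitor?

Battery connected ⇒ V is held fixed.
C₂ = 0.326 C₁ and U = ½CV², so U₂/U₁ = C₂/C₁ = 0.326.

0.326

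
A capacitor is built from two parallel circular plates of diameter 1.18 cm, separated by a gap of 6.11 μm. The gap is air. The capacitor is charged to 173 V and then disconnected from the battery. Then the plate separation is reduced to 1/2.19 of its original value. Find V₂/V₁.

Isolated ⇒ Q is held fixed.
C₂ = 2.19 C₁ and V = Q/C, so V₂/V₁ = C₁/C₂ = 0.457.

V₂/V₁ ≈ 0.457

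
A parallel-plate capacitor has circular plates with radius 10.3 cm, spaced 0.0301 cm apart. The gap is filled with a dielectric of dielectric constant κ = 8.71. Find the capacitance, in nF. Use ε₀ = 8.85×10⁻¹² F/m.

A = π(10.3 cm)² = 3.33×10⁻² m².
C = κε₀A/d = 8.71 × 8.85×10⁻¹² × 3.33×10⁻² / 3.01×10⁻⁴ = 8.54×10⁻⁹ F.

C ≈ 8.54 nF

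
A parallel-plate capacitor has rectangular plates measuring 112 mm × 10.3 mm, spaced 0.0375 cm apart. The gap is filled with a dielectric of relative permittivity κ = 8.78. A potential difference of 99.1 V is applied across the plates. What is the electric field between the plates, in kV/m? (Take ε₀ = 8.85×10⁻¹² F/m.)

E = V/d = 99.1 / 3.75×10⁻⁴ = 2.64×10⁵ V/m.

E ≈ 264 kV/m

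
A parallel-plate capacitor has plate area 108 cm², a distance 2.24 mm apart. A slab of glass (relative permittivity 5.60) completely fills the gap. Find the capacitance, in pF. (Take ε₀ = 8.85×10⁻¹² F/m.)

A = 108 cm² = 1.08×10⁻² m².
C = κε₀A/d = 5.60 × 8.85×10⁻¹² × 1.08×10⁻² / 2.24×10⁻³ = 2.39×10⁻¹⁰ F.

239 pF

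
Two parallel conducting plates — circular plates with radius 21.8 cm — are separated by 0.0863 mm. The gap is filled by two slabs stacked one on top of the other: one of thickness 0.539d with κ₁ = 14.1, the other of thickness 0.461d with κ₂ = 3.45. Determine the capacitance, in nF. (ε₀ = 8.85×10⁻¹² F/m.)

A = π(21.8 cm)² = 0.149 m².
Stacked slabs ⇒ two capacitors in series, each with the full plate area.
C₁ = κ₁ε₀A/d₁ = 14.1 × 8.85×10⁻¹² × 0.149 / 4.65×10⁻⁵ = 4.01×10⁻⁷ F.
C₂ = κ₂ε₀A/d₂ = 3.45 × 8.85×10⁻¹² × 0.149 / 3.98×10⁻⁵ = 1.15×10⁻⁷ F.
C = (1/C₁ + 1/C₂)⁻¹ = 8.91×10⁻⁸ F.

89.1 nF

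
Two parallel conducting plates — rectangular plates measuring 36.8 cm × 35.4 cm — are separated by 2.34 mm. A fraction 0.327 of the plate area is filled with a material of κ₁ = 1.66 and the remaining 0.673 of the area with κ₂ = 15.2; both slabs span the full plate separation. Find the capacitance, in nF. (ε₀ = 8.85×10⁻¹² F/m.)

A = 36.8 × 35.4 cm² = 0.130 m².
Side-by-side slabs ⇒ two capacitors in parallel, each spanning the full gap.
C₁ = κ₁ε₀A₁/d = 1.66 × 8.85×10⁻¹² × 4.26×10⁻² / 2.34×10⁻³ = 2.67×10⁻¹⁰ F.
C₂ = κ₂ε₀A₂/d = 15.2 × 8.85×10⁻¹² × 8.77×10⁻² / 2.34×10⁻³ = 5.04×10⁻⁹ F.
C = C₁ + C₂ = 5.31×10⁻⁹ F.

C ≈ 5.31 nF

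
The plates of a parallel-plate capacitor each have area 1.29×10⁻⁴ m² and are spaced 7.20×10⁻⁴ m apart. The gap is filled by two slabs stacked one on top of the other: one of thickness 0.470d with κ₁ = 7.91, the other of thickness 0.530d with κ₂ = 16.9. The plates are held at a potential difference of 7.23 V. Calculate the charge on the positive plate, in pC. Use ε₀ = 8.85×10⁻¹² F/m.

Q ≈ 126 pC

Stacked slabs ⇒ two capacitors in series, each with the full plate area.
C₁ = κ₁ε₀A/d₁ = 7.91 × 8.85×10⁻¹² × 1.29×10⁻⁴ / 3.38×10⁻⁴ = 2.67×10⁻¹¹ F.
C₂ = κ₂ε₀A/d₂ = 16.9 × 8.85×10⁻¹² × 1.29×10⁻⁴ / 3.82×10⁻⁴ = 5.06×10⁻¹¹ F.
C = (1/C₁ + 1/C₂)⁻¹ = 1.75×10⁻¹¹ F.
Q = CV = 1.75×10⁻¹¹ × 7.23 = 1.26×10⁻¹⁰ C.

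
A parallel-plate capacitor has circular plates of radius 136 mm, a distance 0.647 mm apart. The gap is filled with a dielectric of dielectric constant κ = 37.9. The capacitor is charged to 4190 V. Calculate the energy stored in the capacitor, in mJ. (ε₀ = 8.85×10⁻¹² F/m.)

A = π(136 mm)² = 5.81×10⁻² m².
C = κε₀A/d = 37.9 × 8.85×10⁻¹² × 5.81×10⁻² / 6.47×10⁻⁴ = 3.01×10⁻⁸ F.
U = ½CV² = ½ × 3.01×10⁻⁸ × (4190)² = 0.264 J.

U ≈ 264 mJ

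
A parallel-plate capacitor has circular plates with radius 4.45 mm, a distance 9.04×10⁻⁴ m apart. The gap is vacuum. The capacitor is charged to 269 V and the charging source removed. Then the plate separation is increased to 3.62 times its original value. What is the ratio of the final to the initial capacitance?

0.276

C = ε₀A/d scales as 1/d, so C₂/C₁ = d₁/d₂ = 1/3.62 = 0.276.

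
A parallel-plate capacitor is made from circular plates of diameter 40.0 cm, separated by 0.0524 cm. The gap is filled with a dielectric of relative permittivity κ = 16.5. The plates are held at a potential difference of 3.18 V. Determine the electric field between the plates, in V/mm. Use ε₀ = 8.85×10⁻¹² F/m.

6.07 V/mm

E = V/d = 3.18 / 5.24×10⁻⁴ = 6.07×10³ V/m.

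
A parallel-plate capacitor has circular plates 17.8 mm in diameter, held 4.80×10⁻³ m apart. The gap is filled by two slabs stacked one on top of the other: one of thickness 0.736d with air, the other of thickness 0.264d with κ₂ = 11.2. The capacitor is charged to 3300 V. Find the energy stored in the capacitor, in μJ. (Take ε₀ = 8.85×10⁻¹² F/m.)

U ≈ 3.29 μJ

A = π(17.8/2 mm)² = 2.49×10⁻⁴ m².
Stacked slabs ⇒ two capacitors in series, each with the full plate area.
C₁ = κ₁ε₀A/d₁ = 1.00 × 8.85×10⁻¹² × 2.49×10⁻⁴ / 3.53×10⁻³ = 6.23×10⁻¹³ F.
C₂ = κ₂ε₀A/d₂ = 11.2 × 8.85×10⁻¹² × 2.49×10⁻⁴ / 1.27×10⁻³ = 1.95×10⁻¹¹ F.
C = (1/C₁ + 1/C₂)⁻¹ = 6.04×10⁻¹³ F.
U = ½CV² = ½ × 6.04×10⁻¹³ × (3300)² = 3.29×10⁻⁶ J.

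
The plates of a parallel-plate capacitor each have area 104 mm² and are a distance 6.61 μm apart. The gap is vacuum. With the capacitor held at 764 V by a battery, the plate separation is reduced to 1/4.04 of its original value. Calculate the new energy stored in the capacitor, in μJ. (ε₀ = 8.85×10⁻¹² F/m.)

A = 104 mm² = 1.04×10⁻⁴ m².
Initially C₁ = ε₀A/d = 8.85×10⁻¹² × 1.04×10⁻⁴ / 6.61×10⁻⁶ = 1.39×10⁻¹⁰ F.
U₁ = 4.06×10⁻⁵ J.
Battery connected ⇒ V is held fixed. C₂ = 4.04 C₁ and U = ½CV², so U₂/U₁ = C₂/C₁ = 4.04.
U₂ = 4.04 × 4.06×10⁻⁵ = 1.64×10⁻⁴ J.

164 μJ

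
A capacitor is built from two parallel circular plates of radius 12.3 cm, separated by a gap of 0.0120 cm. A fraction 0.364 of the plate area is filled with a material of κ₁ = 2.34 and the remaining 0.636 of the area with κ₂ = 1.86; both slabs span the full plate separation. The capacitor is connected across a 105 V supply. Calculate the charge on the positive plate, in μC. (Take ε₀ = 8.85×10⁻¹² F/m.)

Q ≈ 0.749 μC

A = π(12.3 cm)² = 4.75×10⁻² m².
Side-by-side slabs ⇒ two capacitors in parallel, each spanning the full gap.
C₁ = κ₁ε₀A₁/d = 2.34 × 8.85×10⁻¹² × 1.73×10⁻² / 1.20×10⁻⁴ = 2.99×10⁻⁹ F.
C₂ = κ₂ε₀A₂/d = 1.86 × 8.85×10⁻¹² × 3.02×10⁻² / 1.20×10⁻⁴ = 4.15×10⁻⁹ F.
C = C₁ + C₂ = 7.13×10⁻⁹ F.
Q = CV = 7.13×10⁻⁹ × 105 = 7.49×10⁻⁷ C.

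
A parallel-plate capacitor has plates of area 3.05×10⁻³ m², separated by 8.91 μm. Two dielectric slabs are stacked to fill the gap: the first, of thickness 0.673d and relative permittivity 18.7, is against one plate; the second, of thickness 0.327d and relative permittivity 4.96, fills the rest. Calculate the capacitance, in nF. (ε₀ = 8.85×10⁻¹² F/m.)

29.7 nF

Stacked slabs ⇒ two capacitors in series, each with the full plate area.
C₁ = κ₁ε₀A/d₁ = 18.7 × 8.85×10⁻¹² × 3.05×10⁻³ / 6.00×10⁻⁶ = 8.42×10⁻⁸ F.
C₂ = κ₂ε₀A/d₂ = 4.96 × 8.85×10⁻¹² × 3.05×10⁻³ / 2.91×10⁻⁶ = 4.60×10⁻⁸ F.
C = (1/C₁ + 1/C₂)⁻¹ = 2.97×10⁻⁸ F.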